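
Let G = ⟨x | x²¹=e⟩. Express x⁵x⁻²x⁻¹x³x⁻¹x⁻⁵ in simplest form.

Multiply left to right, reducing at each step:
  (x⁵) · x⁻² = x³
  (x³) · x⁻¹ = x²
  (x²) · x³ = x⁵
  (x⁵) · x⁻¹ = x⁴
  (x⁴) · x⁻⁵ = x²⁰

Answer: x²⁰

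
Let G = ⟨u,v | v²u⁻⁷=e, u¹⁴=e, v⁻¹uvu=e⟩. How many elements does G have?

Enumerate words in the generators, reducing via the relations: the distinct elements are
  {e, u, v, uv, u², u³, u⁴, u⁵, u⁶, u⁷, u⁸, u⁹, u²v, u³v, u¹², u¹³, u¹¹, u¹⁰, u⁴v, u⁵v, u⁶v, v⁻¹, uv⁻¹, u²v⁻¹, u³v⁻¹, u⁴v⁻¹, u⁵v⁻¹, u⁶v⁻¹}.
No further products give new elements, so |G| = 28.

Answer: 28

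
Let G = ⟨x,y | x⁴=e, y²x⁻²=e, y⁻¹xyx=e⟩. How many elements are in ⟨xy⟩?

|⟨xy⟩| equals the order of xy. Compute successive powers until reaching e:
  (xy)¹ = xy, (xy)² = x², (xy)³ = xy⁻¹, (xy)⁴ = e.
The smallest positive k with (xy)ᵏ = e is 4, so |⟨xy⟩| = 4.

Answer: 4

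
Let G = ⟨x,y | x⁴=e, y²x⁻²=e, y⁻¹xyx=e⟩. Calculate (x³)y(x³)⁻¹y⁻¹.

[(x³), y] = (x³)·y·(x³)⁻¹·y⁻¹.
  (x³) · y = xy⁻¹
  (xy⁻¹) · x = y⁻¹
  (y⁻¹) · (y⁻¹) = x²

Answer: x²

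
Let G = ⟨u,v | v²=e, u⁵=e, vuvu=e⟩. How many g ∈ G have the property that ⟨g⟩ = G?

⟨g⟩ = G would require ord(g) = |G| = 10, but the maximum element order in G is 5 < 10. So G is not cyclic and no single element generates it: the count is 0.

Answer: 0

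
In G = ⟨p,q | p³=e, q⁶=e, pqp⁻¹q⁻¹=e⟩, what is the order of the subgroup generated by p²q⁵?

|⟨p²q⁵⟩| equals the order of p²q⁵. Compute successive powers until reaching e:
  (p²q⁵)¹ = p²q⁵, (p²q⁵)² = pq⁴, (p²q⁵)³ = q³, (p²q⁵)⁴ = p²q², (p²q⁵)⁵ = pq, (p²q⁵)⁶ = e.
The smallest positive k with (p²q⁵)ᵏ = e is 6, so |⟨p²q⁵⟩| = 6.

Answer: 6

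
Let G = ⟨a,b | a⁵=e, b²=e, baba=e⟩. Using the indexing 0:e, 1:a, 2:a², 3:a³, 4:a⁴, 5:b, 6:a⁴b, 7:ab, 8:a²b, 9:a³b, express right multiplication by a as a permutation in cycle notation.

(0 1 2 3 4)(5 6 9 8 7)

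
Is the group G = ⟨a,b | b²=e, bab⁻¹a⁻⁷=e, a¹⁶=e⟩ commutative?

a·b = ab but b·a = a⁷b, so a·b ≠ b·a and G is not abelian.

Answer: No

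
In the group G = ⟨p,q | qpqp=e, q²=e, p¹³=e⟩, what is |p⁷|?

Compute successive powers until reaching e:
  (p⁷)¹ = p⁷, (p⁷)² = p, (p⁷)³ = p⁸, (p⁷)⁴ = p², (p⁷)⁵ = p⁹, (p⁷)⁶ = p³, (p⁷)⁷ = p¹⁰, (p⁷)⁸ = p⁴, (p⁷)⁹ = p¹¹, (p⁷)¹⁰ = p⁵, (p⁷)¹¹ = p¹², (p⁷)¹² = p⁶, (p⁷)¹³ = e.
The smallest positive k with (p⁷)ᵏ = e is 13.

Answer: 13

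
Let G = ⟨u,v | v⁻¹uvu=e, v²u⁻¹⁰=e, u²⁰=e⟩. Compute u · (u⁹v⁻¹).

Compute u · (u⁹v⁻¹) by multiplying left to right and reducing via the relations at each step:
  u · u⁹ = u¹⁰
  (u¹⁰) · v⁻¹ = v

Answer: v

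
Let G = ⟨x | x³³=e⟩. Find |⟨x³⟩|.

|⟨x³⟩| equals the order of x³. Compute successive powers until reaching e:
  (x³)¹ = x³, (x³)² = x⁶, (x³)³ = x⁹, (x³)⁴ = x¹², (x³)⁵ = x¹⁵, (x³)⁶ = x¹⁸, (x³)⁷ = x²¹, (x³)⁸ = x²⁴, (x³)⁹ = x²⁷, (x³)¹⁰ = x³⁰, (x³)¹¹ = e.
The smallest positive k with (x³)ᵏ = e is 11, so |⟨x³⟩| = 11.

Answer: 11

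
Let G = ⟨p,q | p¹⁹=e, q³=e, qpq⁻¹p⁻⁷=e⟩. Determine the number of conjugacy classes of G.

The conjugacy classes (representative and size) are:
  [e] (size 1), [p¹¹] (size 3), [p¹⁴] (size 3), [p⁶] (size 3), [p¹⁷] (size 3), [p¹²] (size 3), [p¹⁰] (size 3), [p²q] (size 19), [p¹⁸q²] (size 19).
Class equation: 1 + 3 + 3 + 3 + 3 + 3 + 3 + 19 + 19 = 57 = |G|. So G has 9 conjugacy classes.

Answer: 9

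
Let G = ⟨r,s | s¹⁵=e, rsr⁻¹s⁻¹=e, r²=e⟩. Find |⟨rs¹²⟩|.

|⟨rs¹²⟩| equals the order of rs¹². Compute successive powers until reaching e:
  (rs¹²)¹ = rs¹², (rs¹²)² = s⁹, (rs¹²)³ = rs⁶, (rs¹²)⁴ = s³, (rs¹²)⁵ = r, (rs¹²)⁶ = s¹², (rs¹²)⁷ = rs⁹, (rs¹²)⁸ = s⁶, (rs¹²)⁹ = rs³, (rs¹²)¹⁰ = e.
The smallest positive k with (rs¹²)ᵏ = e is 10, so |⟨rs¹²⟩| = 10.

Answer: 10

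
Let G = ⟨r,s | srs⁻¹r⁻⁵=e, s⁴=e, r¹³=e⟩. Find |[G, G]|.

G' = [G, G] is generated by all commutators. The generator-pair commutators are: [r, s] = r⁹.
The subgroup they normally generate is {e, r, r², r³, r⁴, r⁵, r⁶, r⁷, r⁸, r⁹, r¹⁰, r¹¹, r¹²}, of order 13.
Check: |G/G'| = 52/13 = 4 is the order of the abelianisation.

Answer: 13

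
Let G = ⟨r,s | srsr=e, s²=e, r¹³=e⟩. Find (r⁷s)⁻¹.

The order of (r⁷s) is 2 (smallest k with (r⁷s)ᵏ = e), so (r⁷s)⁻¹ = (r⁷s)¹ = r⁷s.
Check: (r⁷s) · (r⁷s) → (r⁷s) · r⁷ = s;   s · s = e, giving e as required.

Answer: r⁷s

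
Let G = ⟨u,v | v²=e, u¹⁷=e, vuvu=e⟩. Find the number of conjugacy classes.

The conjugacy classes (representative and size) are:
  [e] (size 1), [u¹⁶] (size 2), [u²] (size 2), [u³] (size 2), [u¹³] (size 2), [u¹²] (size 2), [u⁶] (size 2), [u¹⁰] (size 2), [u⁹] (size 2), [u⁷v] (size 17).
Class equation: 1 + 2 + 2 + 2 + 2 + 2 + 2 + 2 + 2 + 17 = 34 = |G|. So G has 10 conjugacy classes.

Answer: 10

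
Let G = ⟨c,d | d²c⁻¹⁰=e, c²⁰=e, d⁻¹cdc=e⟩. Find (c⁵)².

Compute successive powers of (c⁵), reducing at each step:
  (c⁵)²: (c⁵) · c⁵ = c¹⁰

Answer: c¹⁰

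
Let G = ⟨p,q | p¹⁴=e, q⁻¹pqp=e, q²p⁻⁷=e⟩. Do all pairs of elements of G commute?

p·q = pq but q·p = p⁶q⁻¹, so p·q ≠ q·p and G is not abelian.

Answer: No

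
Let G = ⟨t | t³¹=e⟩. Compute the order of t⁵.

Compute successive powers until reaching e:
  (t⁵)¹ = t⁵, (t⁵)² = t¹⁰, (t⁵)³ = t¹⁵, (t⁵)⁴ = t²⁰, (t⁵)⁵ = t²⁵, (t⁵)⁶ = t³⁰, (t⁵)⁷ = t⁴, (t⁵)⁸ = t⁹, (t⁵)⁹ = t¹⁴, (t⁵)¹⁰ = t¹⁹, (t⁵)¹¹ = t²⁴, (t⁵)¹² = t²⁹, (t⁵)¹³ = t³, (t⁵)¹⁴ = t⁸, (t⁵)¹⁵ = t¹³, (t⁵)¹⁶ = t¹⁸, (t⁵)¹⁷ = t²³, (t⁵)¹⁸ = t²⁸, (t⁵)¹⁹ = t², (t⁵)²⁰ = t⁷, (t⁵)²¹ = t¹², (t⁵)²² = t¹⁷, (t⁵)²³ = t²², (t⁵)²⁴ = t²⁷, (t⁵)²⁵ = t, (t⁵)²⁶ = t⁶, (t⁵)²⁷ = t¹¹, (t⁵)²⁸ = t¹⁶, (t⁵)²⁹ = t²¹, (t⁵)³⁰ = t²⁶, (t⁵)³¹ = e.
The smallest positive k with (t⁵)ᵏ = e is 31.

Answer: 31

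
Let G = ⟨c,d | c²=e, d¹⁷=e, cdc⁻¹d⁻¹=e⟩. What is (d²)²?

Compute successive powers of (d²), reducing at each step:
  (d²)²: (d²) · d² = d⁴

Answer: d⁴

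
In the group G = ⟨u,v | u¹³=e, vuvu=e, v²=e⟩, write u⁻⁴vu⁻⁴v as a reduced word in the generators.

Multiply left to right, reducing at each step:
  (u⁹) · v = u⁹v
  (u⁹v) · u⁻⁴ = v
  v · v = e

Answer: e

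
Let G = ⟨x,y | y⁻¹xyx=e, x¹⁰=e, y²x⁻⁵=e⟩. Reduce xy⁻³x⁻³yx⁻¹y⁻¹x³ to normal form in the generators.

Multiply left to right, reducing at each step:
  x · y⁻³ = xy
  (xy) · x⁻³ = x⁴y
  (x⁴y) · y = x⁹
  (x⁹) · x⁻¹ = x⁸
  (x⁸) · y⁻¹ = x³y
  (x³y) · x³ = y

Answer: y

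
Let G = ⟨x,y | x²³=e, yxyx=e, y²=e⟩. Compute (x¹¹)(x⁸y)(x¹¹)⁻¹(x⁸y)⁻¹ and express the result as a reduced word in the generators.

[(x¹¹), (x⁸y)] = (x¹¹)·(x⁸y)·(x¹¹)⁻¹·(x⁸y)⁻¹.
  (x¹¹) · (x⁸y) = x¹⁹y
  (x¹⁹y) · (x¹²) = x⁷y
  (x⁷y) · (x⁸y) = x²²

Answer: x²²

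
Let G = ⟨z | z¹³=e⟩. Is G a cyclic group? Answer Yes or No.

|G| = 13. The element z has order 13 (its powers give 13 distinct elements), so ⟨z⟩ = G and G is cyclic.

Answer: Yes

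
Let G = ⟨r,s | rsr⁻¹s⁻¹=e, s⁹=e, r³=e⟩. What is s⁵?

Compute successive powers of s, reducing at each step:
  s²: s · s = s²
  s³: (s²) · s = s³
  s⁴: (s³) · s = s⁴
  s⁵: (s⁴) · s = s⁵

Answer: s⁵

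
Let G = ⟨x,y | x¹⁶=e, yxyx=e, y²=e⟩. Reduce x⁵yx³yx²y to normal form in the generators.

Multiply left to right, reducing at each step:
  (x⁵) · y = x⁵y
  (x⁵y) · x³ = x²y
  (x²y) · y = x²
  (x²) · x² = x⁴
  (x⁴) · y = x⁴y

Answer: x⁴y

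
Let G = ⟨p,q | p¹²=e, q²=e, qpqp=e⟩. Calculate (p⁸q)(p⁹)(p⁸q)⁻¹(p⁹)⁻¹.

[(p⁸q), (p⁹)] = (p⁸q)·(p⁹)·(p⁸q)⁻¹·(p⁹)⁻¹.
  (p⁸q) · (p⁹) = p¹¹q
  (p¹¹q) · (p⁸q) = p³
  (p³) · (p³) = p⁶

Answer: p⁶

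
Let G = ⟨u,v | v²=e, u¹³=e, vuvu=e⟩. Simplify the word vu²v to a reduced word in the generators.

Multiply left to right, reducing at each step:
  v · u² = u¹¹v
  (u¹¹v) · v = u¹¹

Answer: u¹¹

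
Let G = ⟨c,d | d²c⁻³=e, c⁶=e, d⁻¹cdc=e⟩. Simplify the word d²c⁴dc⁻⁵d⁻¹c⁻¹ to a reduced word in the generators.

Multiply left to right, reducing at each step:
  (c³) · c⁴ = c
  c · d = cd
  (cd) · c⁻⁵ = d
  d · d⁻¹ = e
  e · c⁻¹ = c⁵

Answer: c⁵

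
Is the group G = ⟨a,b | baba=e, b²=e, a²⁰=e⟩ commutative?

a·b = ab but b·a = a¹⁹b, so a·b ≠ b·a and G is not abelian.

Answer: No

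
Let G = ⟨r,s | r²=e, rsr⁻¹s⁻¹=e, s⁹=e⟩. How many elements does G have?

Enumerate words in the generators, reducing via the relations: the distinct elements are
  {e, r, s, rs, s², s³, s⁴, s⁵, s⁶, s⁷, s⁸, rs², rs³, rs⁴, rs⁵, rs⁶, rs⁷, rs⁸}.
No further products give new elements, so |G| = 18.

Answer: 18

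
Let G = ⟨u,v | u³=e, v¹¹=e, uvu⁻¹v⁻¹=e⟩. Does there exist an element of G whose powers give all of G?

|G| = 33. The element uv has order 33 (its powers give 33 distinct elements), so ⟨uv⟩ = G and G is cyclic.

Answer: Yes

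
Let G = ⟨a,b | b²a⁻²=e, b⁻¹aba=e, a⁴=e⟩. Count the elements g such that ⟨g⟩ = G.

⟨g⟩ = G would require ord(g) = |G| = 8, but the maximum element order in G is 4 < 8. So G is not cyclic and no single element generates it: the count is 0.

Answer: 0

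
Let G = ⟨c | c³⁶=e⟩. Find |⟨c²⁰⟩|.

|⟨c²⁰⟩| equals the order of c²⁰. Compute successive powers until reaching e:
  (c²⁰)¹ = c²⁰, (c²⁰)² = c⁴, (c²⁰)³ = c²⁴, (c²⁰)⁴ = c⁸, (c²⁰)⁵ = c²⁸, (c²⁰)⁶ = c¹², (c²⁰)⁷ = c³², (c²⁰)⁸ = c¹⁶, (c²⁰)⁹ = e.
The smallest positive k with (c²⁰)ᵏ = e is 9, so |⟨c²⁰⟩| = 9.

Answer: 9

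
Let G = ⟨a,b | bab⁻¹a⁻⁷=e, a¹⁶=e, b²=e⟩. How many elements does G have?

Enumerate words in the generators, reducing via the relations: the distinct elements are
  {a, b, e, ab, a², a³, a⁴, a⁵, a⁶, a⁷, a⁸, a⁹, a²b, a³b, a¹², a¹³, a¹¹, a¹⁰, a¹⁴, a¹⁵, a⁴b, a⁵b, a⁶b, a⁷b, a⁸b, a⁹b, a¹²b, a¹³b, a¹¹b, a¹⁰b, a¹⁴b, a¹⁵b}.
No further products give new elements, so |G| = 32.

Answer: 32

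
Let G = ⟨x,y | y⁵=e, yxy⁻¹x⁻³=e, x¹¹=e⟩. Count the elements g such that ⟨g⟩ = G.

⟨g⟩ = G would require ord(g) = |G| = 55, but the maximum element order in G is 11 < 55. So G is not cyclic and no single element generates it: the count is 0.

Answer: 0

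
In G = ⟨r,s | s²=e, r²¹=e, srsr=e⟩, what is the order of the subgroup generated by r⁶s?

|⟨r⁶s⟩| equals the order of r⁶s. Compute successive powers until reaching e:
  (r⁶s)¹ = r⁶s, (r⁶s)² = e.
The smallest positive k with (r⁶s)ᵏ = e is 2, so |⟨r⁶s⟩| = 2.

Answer: 2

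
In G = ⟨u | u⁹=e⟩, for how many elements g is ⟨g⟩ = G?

G is cyclic of order 9. An element generates G iff its order is 9, and a cyclic group of order 9 has exactly φ(9) = 6 such elements.

Answer: 6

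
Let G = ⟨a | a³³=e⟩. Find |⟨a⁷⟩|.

|⟨a⁷⟩| equals the order of a⁷. Compute successive powers until reaching e:
  (a⁷)¹ = a⁷, (a⁷)² = a¹⁴, (a⁷)³ = a²¹, (a⁷)⁴ = a²⁸, (a⁷)⁵ = a², (a⁷)⁶ = a⁹, (a⁷)⁷ = a¹⁶, (a⁷)⁸ = a²³, (a⁷)⁹ = a³⁰, (a⁷)¹⁰ = a⁴, (a⁷)¹¹ = a¹¹, (a⁷)¹² = a¹⁸, (a⁷)¹³ = a²⁵, (a⁷)¹⁴ = a³², (a⁷)¹⁵ = a⁶, (a⁷)¹⁶ = a¹³, (a⁷)¹⁷ = a²⁰, (a⁷)¹⁸ = a²⁷, (a⁷)¹⁹ = a, (a⁷)²⁰ = a⁸, (a⁷)²¹ = a¹⁵, (a⁷)²² = a²², (a⁷)²³ = a²⁹, (a⁷)²⁴ = a³, (a⁷)²⁵ = a¹⁰, (a⁷)²⁶ = a¹⁷, (a⁷)²⁷ = a²⁴, (a⁷)²⁸ = a³¹, (a⁷)²⁹ = a⁵, (a⁷)³⁰ = a¹², (a⁷)³¹ = a¹⁹, (a⁷)³² = a²⁶, (a⁷)³³ = e.
The smallest positive k with (a⁷)ᵏ = e is 33, so |⟨a⁷⟩| = 33.

Answer: 33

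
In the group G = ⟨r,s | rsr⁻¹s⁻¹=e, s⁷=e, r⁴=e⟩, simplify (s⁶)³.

Compute successive powers of (s⁶), reducing at each step:
  (s⁶)²: (s⁶) · s⁶ = s⁵
  (s⁶)³: (s⁵) · s⁶ = s⁴

Answer: s⁴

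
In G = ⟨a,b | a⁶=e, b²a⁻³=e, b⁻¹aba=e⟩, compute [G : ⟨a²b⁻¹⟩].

First find ord(a²b⁻¹) by computing successive powers:
  (a²b⁻¹)¹ = a²b⁻¹, (a²b⁻¹)² = a³, (a²b⁻¹)³ = a²b, (a²b⁻¹)⁴ = e.
So |⟨a²b⁻¹⟩| = ord(a²b⁻¹) = 4. With |G| = 12, by Lagrange [G : ⟨a²b⁻¹⟩] = 12/4 = 3.

Answer: 3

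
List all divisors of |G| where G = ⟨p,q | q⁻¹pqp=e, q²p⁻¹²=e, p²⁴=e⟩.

|G| = 48 = 2⁴ · 3. By Lagrange's theorem the order of any subgroup divides 48; the divisors of 48 are 1, 2, 3, 4, 6, 8, 12, 16, 24, 48.

Answer: 1, 2, 3, 4, 6, 8, 12, 16, 24, 48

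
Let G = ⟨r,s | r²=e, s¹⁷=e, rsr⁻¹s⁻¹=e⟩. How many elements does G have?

Enumerate words in the generators, reducing via the relations: the distinct elements are
  {e, r, s, rs, s², s³, s⁴, s⁵, s⁶, s⁷, s⁸, s⁹, rs², rs³, rs⁴, rs⁵, rs⁶, rs⁷, rs⁸, rs⁹, s¹², s¹³, s¹¹, s¹⁰, s¹⁴, s¹⁵, s¹⁶, rs¹², rs¹³, rs¹¹, rs¹⁰, rs¹⁴, rs¹⁵, rs¹⁶}.
No further products give new elements, so |G| = 34.

Answer: 34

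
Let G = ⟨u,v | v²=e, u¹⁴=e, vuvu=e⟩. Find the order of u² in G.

Compute successive powers until reaching e:
  (u²)¹ = u², (u²)² = u⁴, (u²)³ = u⁶, (u²)⁴ = u⁸, (u²)⁵ = u¹⁰, (u²)⁶ = u¹², (u²)⁷ = e.
The smallest positive k with (u²)ᵏ = e is 7.

Answer: 7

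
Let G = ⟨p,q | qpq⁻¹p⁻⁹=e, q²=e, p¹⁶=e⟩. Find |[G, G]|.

G' = [G, G] is generated by all commutators. The generator-pair commutators are: [p, q] = p⁸.
The subgroup they normally generate is {e, p⁸}, of order 2.
Check: |G/G'| = 32/2 = 16 is the order of the abelianisation.

Answer: 2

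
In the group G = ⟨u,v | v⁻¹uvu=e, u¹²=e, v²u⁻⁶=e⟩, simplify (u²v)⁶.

Compute successive powers of (u²v), reducing at each step:
  (u²v)²: (u²v) · u² = v;   v · v = u⁶
  (u²v)³: (u⁶) · u² = u⁸;   (u⁸) · v = u²v⁻¹
  (u²v)⁴: (u²v⁻¹) · u² = v⁻¹;   (v⁻¹) · v = e
  (u²v)⁵: e · u² = u²;   (u²) · v = u²v
  (u²v)⁶: (u²v) · u² = v;   v · v = u⁶

Answer: u⁶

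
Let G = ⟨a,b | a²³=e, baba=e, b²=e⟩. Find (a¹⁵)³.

Compute successive powers of (a¹⁵), reducing at each step:
  (a¹⁵)²: (a¹⁵) · a¹⁵ = a⁷
  (a¹⁵)³: (a⁷) · a¹⁵ = a²²

Answer: a²²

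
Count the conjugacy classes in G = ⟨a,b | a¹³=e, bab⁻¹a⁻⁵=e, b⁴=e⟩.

The conjugacy classes (representative and size) are:
  [e] (size 1), [a] (size 4), [a²] (size 4), [a⁹] (size 4), [a¹²b] (size 13), [a⁴b²] (size 13), [a¹²b³] (size 13).
Class equation: 1 + 4 + 4 + 4 + 13 + 13 + 13 = 52 = |G|. So G has 7 conjugacy classes.

Answer: 7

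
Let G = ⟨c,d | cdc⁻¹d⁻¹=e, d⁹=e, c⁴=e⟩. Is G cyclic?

|G| = 36. The element cd has order 36 (its powers give 36 distinct elements), so ⟨cd⟩ = G and G is cyclic.

Answer: Yes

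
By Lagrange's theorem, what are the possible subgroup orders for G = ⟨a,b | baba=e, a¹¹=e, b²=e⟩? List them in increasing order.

|G| = 22 = 2 · 11. By Lagrange's theorem the order of any subgroup divides 22; the divisors of 22 are 1, 2, 11, 22.

Answer: 1, 2, 11, 22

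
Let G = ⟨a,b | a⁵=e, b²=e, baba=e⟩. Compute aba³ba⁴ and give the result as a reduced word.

Multiply left to right, reducing at each step:
  a · b = ab
  (ab) · a³ = a³b
  (a³b) · b = a³
  (a³) · a⁴ = a²

Answer: a²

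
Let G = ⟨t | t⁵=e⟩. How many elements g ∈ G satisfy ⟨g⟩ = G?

G is cyclic of order 5. An element generates G iff its order is 5, and a cyclic group of order 5 has exactly φ(5) = 4 such elements.

Answer: 4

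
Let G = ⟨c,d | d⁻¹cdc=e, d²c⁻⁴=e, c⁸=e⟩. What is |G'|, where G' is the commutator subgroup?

G' = [G, G] is generated by all commutators. The generator-pair commutators are: [c, d] = c².
The subgroup they normally generate is {e, c², c⁴, c⁶}, of order 4.
Check: |G/G'| = 16/4 = 4 is the order of the abelianisation.

Answer: 4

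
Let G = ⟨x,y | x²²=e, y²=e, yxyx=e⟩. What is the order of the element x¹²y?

Compute successive powers until reaching e:
  (x¹²y)¹ = x¹²y, (x¹²y)² = e.
The smallest positive k with (x¹²y)ᵏ = e is 2.

Answer: 2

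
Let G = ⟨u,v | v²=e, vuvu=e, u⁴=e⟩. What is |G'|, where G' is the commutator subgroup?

G' = [G, G] is generated by all commutators. The generator-pair commutators are: [u, v] = u².
The subgroup they normally generate is {e, u²}, of order 2.
Check: |G/G'| = 8/2 = 4 is the order of the abelianisation.

Answer: 2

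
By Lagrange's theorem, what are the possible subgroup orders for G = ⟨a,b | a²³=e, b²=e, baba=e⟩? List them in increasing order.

|G| = 46 = 2 · 23. By Lagrange's theorem the order of any subgroup divides 46; the divisors of 46 are 1, 2, 23, 46.

Answer: 1, 2, 23, 46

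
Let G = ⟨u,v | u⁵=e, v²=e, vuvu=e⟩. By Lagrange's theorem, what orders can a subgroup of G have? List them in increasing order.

|G| = 10 = 2 · 5. By Lagrange's theorem the order of any subgroup divides 10; the divisors of 10 are 1, 2, 5, 10.

Answer: 1, 2, 5, 10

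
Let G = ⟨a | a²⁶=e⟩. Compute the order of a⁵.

Compute successive powers until reaching e:
  (a⁵)¹ = a⁵, (a⁵)² = a¹⁰, (a⁵)³ = a¹⁵, (a⁵)⁴ = a²⁰, (a⁵)⁵ = a²⁵, (a⁵)⁶ = a⁴, (a⁵)⁷ = a⁹, (a⁵)⁸ = a¹⁴, (a⁵)⁹ = a¹⁹, (a⁵)¹⁰ = a²⁴, (a⁵)¹¹ = a³, (a⁵)¹² = a⁸, (a⁵)¹³ = a¹³, (a⁵)¹⁴ = a¹⁸, (a⁵)¹⁵ = a²³, (a⁵)¹⁶ = a², (a⁵)¹⁷ = a⁷, (a⁵)¹⁸ = a¹², (a⁵)¹⁹ = a¹⁷, (a⁵)²⁰ = a²², (a⁵)²¹ = a, (a⁵)²² = a⁶, (a⁵)²³ = a¹¹, (a⁵)²⁴ = a¹⁶, (a⁵)²⁵ = a²¹, (a⁵)²⁶ = e.
The smallest positive k with (a⁵)ᵏ = e is 26.

Answer: 26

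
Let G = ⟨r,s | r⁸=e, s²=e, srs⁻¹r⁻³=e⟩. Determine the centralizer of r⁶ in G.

⟨r⁶⟩ ⊆ C_G(r⁶) since powers of r⁶ commute with r⁶; so |C_G(r⁶)| ≥ |⟨r⁶⟩| = 4.
By orbit–stabilizer, |C_G(r⁶)| = |G| / |conj. class of r⁶| = 16 / 2 = 8.
The 8 elements commuting with r⁶ are {e, r, r², r³, r⁴, r⁵, r⁶, r⁷}.

Answer: {e, r, r², r³, r⁴, r⁵, r⁶, r⁷}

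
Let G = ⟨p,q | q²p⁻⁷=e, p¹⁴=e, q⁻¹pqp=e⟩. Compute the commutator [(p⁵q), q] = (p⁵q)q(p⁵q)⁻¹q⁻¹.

[(p⁵q), q] = (p⁵q)·q·(p⁵q)⁻¹·q⁻¹.
  (p⁵q) · q = p¹²
  (p¹²) · (p⁵q⁻¹) = p³q⁻¹
  (p³q⁻¹) · (q⁻¹) = p¹⁰

Answer: p¹⁰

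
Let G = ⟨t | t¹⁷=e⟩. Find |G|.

G is generated by a single element, so G is cyclic. The relator gives t¹⁷ = e and no smaller power is forced to be e, so the 17 powers {e, t, t², t³, t⁴, t⁵, t⁶, t⁷, t⁸, t⁹, t¹², t¹³, t¹¹, t¹⁰, t¹⁴, t¹⁵, t¹⁶} are distinct. Hence |G| = 17.

Answer: 17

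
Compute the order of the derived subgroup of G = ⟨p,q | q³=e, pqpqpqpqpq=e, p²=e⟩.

G' = [G, G] is generated by all commutators. The generator-pair commutators are: [p, q] = pqpq².
The subgroup they normally generate is {e, p, q, q², pq, pqp, pqpq, pqpqp, q²pq²p, q²pq², q²p, pq², qp, qpq, qpqp, pq²pq²p, pq²pq², pq²p, q²pq, q²pqp, q²pqpq, qpq²pq², qpq²p, qpq², pqpq², pq²pq, pq²pqp, pq²pqpq, pqpq²pq², pqpq²p, q²pq²pq, pqpq²pq, pqpq²pqp, pqpq²pqpq, q²pq²pqpq², q²pq²pqp, q²pq²pqpq, q²pqpq²pq², q²pqpq²p, q²pqpq², qpqpq², qpq²pq, qpq²pqp, qpq²pqpq, qpqpq²pq², qpqpq²p, qpqpq²pq, pq²pqpq²pq², pq²pqpq²p, pq²pqpq², q²pqpq²pq, q²pqpq²pqp, qpq²pqpq²p, qpq²pqpq², pq²pqpq²pq, pq²pqpq²pqp, pqpq²pqpq²p, pqpq²pqpq², pqpq²pqpq²pq, qpq²pqpq²pq}, of order 60.
Check: |G/G'| = 60/60 = 1 is the order of the abelianisation.

Answer: 60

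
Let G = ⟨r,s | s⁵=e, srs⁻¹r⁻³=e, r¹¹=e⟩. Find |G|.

Enumerate words in the generators, reducing via the relations: the distinct elements are
  {e, r, s, rs, r², r³, r⁴, r⁵, r⁶, r⁷, r⁸, r⁹, s², s³, s⁴, rs², rs³, rs⁴, r²s, r³s, r¹⁰, r⁴s, r⁵s, r⁶s, r⁷s, r⁸s, r⁹s, r²s², r²s³, r²s⁴, r³s², r³s³, r³s⁴, r¹⁰s, r⁴s², r⁴s³, r⁴s⁴, r⁵s², r⁵s³, r⁵s⁴, r⁶s², r⁶s³, r⁶s⁴, r⁷s², r⁷s³, r⁷s⁴, r⁸s², r⁸s³, r⁸s⁴, r⁹s², r⁹s³, r⁹s⁴, r¹⁰s², r¹⁰s³, r¹⁰s⁴}.
No further products give new elements, so |G| = 55.

Answer: 55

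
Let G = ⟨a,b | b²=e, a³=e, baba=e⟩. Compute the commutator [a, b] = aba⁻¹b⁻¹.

[a, b] = a·b·a⁻¹·b⁻¹.
  a · b = ab
  (ab) · (a²) = a²b
  (a²b) · b = a²

Answer: a²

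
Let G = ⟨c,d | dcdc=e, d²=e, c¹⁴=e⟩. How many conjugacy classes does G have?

The conjugacy classes (representative and size) are:
  [e] (size 1), [c¹³] (size 2), [c²] (size 2), [c³] (size 2), [c¹⁰] (size 2), [c⁵] (size 2), [c⁸] (size 2), [c⁷] (size 1), [c⁶d] (size 7), [c⁹d] (size 7).
Class equation: 1 + 2 + 2 + 2 + 2 + 2 + 2 + 1 + 7 + 7 = 28 = |G|. So G has 10 conjugacy classes.

Answer: 10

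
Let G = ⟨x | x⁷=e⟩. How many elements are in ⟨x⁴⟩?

|⟨x⁴⟩| equals the order of x⁴. Compute successive powers until reaching e:
  (x⁴)¹ = x⁴, (x⁴)² = x, (x⁴)³ = x⁵, (x⁴)⁴ = x², (x⁴)⁵ = x⁶, (x⁴)⁶ = x³, (x⁴)⁷ = e.
The smallest positive k with (x⁴)ᵏ = e is 7, so |⟨x⁴⟩| = 7.

Answer: 7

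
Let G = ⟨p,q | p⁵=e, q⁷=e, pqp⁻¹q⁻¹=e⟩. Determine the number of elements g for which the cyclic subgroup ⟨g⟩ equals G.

G is cyclic of order 35. An element generates G iff its order is 35, and a cyclic group of order 35 has exactly φ(35) = 24 such elements.

Answer: 24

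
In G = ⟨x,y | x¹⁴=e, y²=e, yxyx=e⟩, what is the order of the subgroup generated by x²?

|⟨x²⟩| equals the order of x². Compute successive powers until reaching e:
  (x²)¹ = x², (x²)² = x⁴, (x²)³ = x⁶, (x²)⁴ = x⁸, (x²)⁵ = x¹⁰, (x²)⁶ = x¹², (x²)⁷ = e.
The smallest positive k with (x²)ᵏ = e is 7, so |⟨x²⟩| = 7.

Answer: 7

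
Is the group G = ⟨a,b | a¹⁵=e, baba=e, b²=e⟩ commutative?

a·b = ab but b·a = a¹⁴b, so a·b ≠ b·a and G is not abelian.

Answer: No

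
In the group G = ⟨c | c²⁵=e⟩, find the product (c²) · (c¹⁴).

Compute (c²) · (c¹⁴) by multiplying left to right and reducing via the relations at each step:
  (c²) · c¹⁴ = c¹⁶

Answer: c¹⁶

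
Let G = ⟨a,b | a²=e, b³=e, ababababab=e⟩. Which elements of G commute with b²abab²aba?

⟨b²abab²aba⟩ ⊆ C_G(b²abab²aba) since powers of b²abab²aba commute with b²abab²aba; so |C_G(b²abab²aba)| ≥ |⟨b²abab²aba⟩| = 5.
By orbit–stabilizer, |C_G(b²abab²aba)| = |G| / |conj. class of b²abab²aba| = 60 / 12 = 5.
The 5 elements commuting with b²abab²aba are {e, b²aba, ab²ab, b²abab²aba, ab²abab²ab}.

Answer: {e, b²aba, ab²ab, b²abab²aba, ab²abab²ab}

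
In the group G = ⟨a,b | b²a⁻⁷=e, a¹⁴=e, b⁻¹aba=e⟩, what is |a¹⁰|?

Compute successive powers until reaching e:
  (a¹⁰)¹ = a¹⁰, (a¹⁰)² = a⁶, (a¹⁰)³ = a², (a¹⁰)⁴ = a¹², (a¹⁰)⁵ = a⁸, (a¹⁰)⁶ = a⁴, (a¹⁰)⁷ = e.
The smallest positive k with (a¹⁰)ᵏ = e is 7.

Answer: 7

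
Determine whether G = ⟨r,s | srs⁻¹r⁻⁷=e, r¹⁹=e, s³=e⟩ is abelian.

r·s = rs but s·r = r⁷s, so r·s ≠ s·r and G is not abelian.

Answer: No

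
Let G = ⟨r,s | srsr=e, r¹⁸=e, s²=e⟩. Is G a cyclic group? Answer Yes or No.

Every cyclic group is abelian. But r·s = rs while s·r = r¹⁷s, so r·s ≠ s·r and G is not abelian. Hence G is not cyclic.

Answer: No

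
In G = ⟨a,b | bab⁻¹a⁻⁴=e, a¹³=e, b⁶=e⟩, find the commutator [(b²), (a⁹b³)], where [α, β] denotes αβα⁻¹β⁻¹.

[(b²), (a⁹b³)] = (b²)·(a⁹b³)·(b²)⁻¹·(a⁹b³)⁻¹.
  (b²) · (a⁹b³) = ab⁵
  (ab⁵) · (b⁴) = ab³
  (ab³) · (a⁹b³) = a⁵

Answer: a⁵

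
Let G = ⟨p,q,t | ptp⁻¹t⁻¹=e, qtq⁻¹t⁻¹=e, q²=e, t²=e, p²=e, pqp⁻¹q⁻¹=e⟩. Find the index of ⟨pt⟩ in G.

First find ord(pt) by computing successive powers:
  (pt)¹ = pt, (pt)² = e.
So |⟨pt⟩| = ord(pt) = 2. With |G| = 8, by Lagrange [G : ⟨pt⟩] = 8/2 = 4.

Answer: 4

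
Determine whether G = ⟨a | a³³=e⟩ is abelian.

G has a single generator, so G is cyclic and hence abelian.

Answer: Yes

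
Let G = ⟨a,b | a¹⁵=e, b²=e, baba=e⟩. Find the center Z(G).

An element z ∈ Z(G) iff z commutes with every generator.
For example e is central: e·a = a = a·e; e·b = b = b·e.
Whereas a ∉ Z(G) since a·b = ab ≠ a¹⁴b = b·a.
Checking each of the 30 elements this way gives Z(G) = {e}, of order 1.

Answer: {e}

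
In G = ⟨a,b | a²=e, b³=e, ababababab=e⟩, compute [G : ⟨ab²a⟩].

First find ord(ab²a) by computing successive powers:
  (ab²a)¹ = ab²a, (ab²a)² = aba, (ab²a)³ = e.
So |⟨ab²a⟩| = ord(ab²a) = 3. With |G| = 60, by Lagrange [G : ⟨ab²a⟩] = 60/3 = 20.

Answer: 20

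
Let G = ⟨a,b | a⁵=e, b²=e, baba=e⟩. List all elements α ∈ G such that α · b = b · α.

⟨b⟩ ⊆ C_G(b) since powers of b commute with b; so |C_G(b)| ≥ |⟨b⟩| = 2.
By orbit–stabilizer, |C_G(b)| = |G| / |conj. class of b| = 10 / 5 = 2.
The 2 elements commuting with b are {e, b}.

Answer: {e, b}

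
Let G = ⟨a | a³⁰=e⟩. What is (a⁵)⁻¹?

The order of (a⁵) is 6 (smallest k with (a⁵)ᵏ = e), so (a⁵)⁻¹ = (a⁵)⁵ = a²⁵.
Check: (a⁵) · (a²⁵) → (a⁵) · a²⁵ = e, giving e as required.

Answer: a²⁵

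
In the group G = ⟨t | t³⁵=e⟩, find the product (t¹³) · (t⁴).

Compute (t¹³) · (t⁴) by multiplying left to right and reducing via the relations at each step:
  (t¹³) · t⁴ = t¹⁷

Answer: t¹⁷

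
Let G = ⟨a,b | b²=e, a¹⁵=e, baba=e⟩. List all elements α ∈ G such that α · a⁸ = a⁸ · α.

⟨a⁸⟩ ⊆ C_G(a⁸) since powers of a⁸ commute with a⁸; so |C_G(a⁸)| ≥ |⟨a⁸⟩| = 15.
By orbit–stabilizer, |C_G(a⁸)| = |G| / |conj. class of a⁸| = 30 / 2 = 15.
The 15 elements commuting with a⁸ are {e, a, a², a³, a⁴, a⁵, a⁶, a⁷, a⁸, a⁹, a¹⁰, a¹¹, a¹², a¹³, a¹⁴}.

Answer: {e, a, a², a³, a⁴, a⁵, a⁶, a⁷, a⁸, a⁹, a¹⁰, a¹¹, a¹², a¹³, a¹⁴}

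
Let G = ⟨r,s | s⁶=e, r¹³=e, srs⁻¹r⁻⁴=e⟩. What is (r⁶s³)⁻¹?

The order of (r⁶s³) is 2 (smallest k with (r⁶s³)ᵏ = e), so (r⁶s³)⁻¹ = (r⁶s³)¹ = r⁶s³.
Check: (r⁶s³) · (r⁶s³) → (r⁶s³) · r⁶ = s³;   (s³) · s³ = e, giving e as required.

Answer: r⁶s³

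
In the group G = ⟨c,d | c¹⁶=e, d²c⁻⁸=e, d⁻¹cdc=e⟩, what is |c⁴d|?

Compute successive powers until reaching e:
  (c⁴d)¹ = c⁴d, (c⁴d)² = c⁸, (c⁴d)³ = c⁴d⁻¹, (c⁴d)⁴ = e.
The smallest positive k with (c⁴d)ᵏ = e is 4.

Answer: 4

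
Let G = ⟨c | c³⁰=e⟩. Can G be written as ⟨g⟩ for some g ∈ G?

|G| = 30. The element c has order 30 (its powers give 30 distinct elements), so ⟨c⟩ = G and G is cyclic.

Answer: Yes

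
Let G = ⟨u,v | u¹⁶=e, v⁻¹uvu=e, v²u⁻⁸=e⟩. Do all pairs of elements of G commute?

u·v = uv but v·u = u⁷v⁻¹, so u·v ≠ v·u and G is not abelian.

Answer: No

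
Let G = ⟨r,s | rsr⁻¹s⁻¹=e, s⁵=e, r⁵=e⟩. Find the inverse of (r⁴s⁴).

The order of (r⁴s⁴) is 5 (smallest k with (r⁴s⁴)ᵏ = e), so (r⁴s⁴)⁻¹ = (r⁴s⁴)⁴ = rs.
Check: (r⁴s⁴) · (rs) → (r⁴s⁴) · r = s⁴;   (s⁴) · s = e, giving e as required.

Answer: rs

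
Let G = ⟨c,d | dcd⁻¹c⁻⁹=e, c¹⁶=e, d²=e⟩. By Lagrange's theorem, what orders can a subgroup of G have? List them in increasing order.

|G| = 32 = 2⁵. By Lagrange's theorem the order of any subgroup divides 32; the divisors of 32 are 1, 2, 4, 8, 16, 32.

Answer: 1, 2, 4, 8, 16, 32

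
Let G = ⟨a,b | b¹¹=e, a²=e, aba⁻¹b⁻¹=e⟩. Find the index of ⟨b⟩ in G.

First find ord(b) by computing successive powers:
  b¹ = b, b² = b², b³ = b³, b⁴ = b⁴, b⁵ = b⁵, b⁶ = b⁶, b⁷ = b⁷, b⁸ = b⁸, b⁹ = b⁹, b¹⁰ = b¹⁰, b¹¹ = e.
So |⟨b⟩| = ord(b) = 11. With |G| = 22, by Lagrange [G : ⟨b⟩] = 22/11 = 2.

Answer: 2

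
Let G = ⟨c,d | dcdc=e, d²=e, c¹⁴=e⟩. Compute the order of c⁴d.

Compute successive powers until reaching e:
  (c⁴d)¹ = c⁴d, (c⁴d)² = e.
The smallest positive k with (c⁴d)ᵏ = e is 2.

Answer: 2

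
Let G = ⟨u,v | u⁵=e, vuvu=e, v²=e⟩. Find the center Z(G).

An element z ∈ Z(G) iff z commutes with every generator.
For example e is central: e·u = u = u·e; e·v = v = v·e.
Whereas u ∉ Z(G) since u·v = uv ≠ u⁴v = v·u.
Checking each of the 10 elements this way gives Z(G) = {e}, of order 1.

Answer: {e}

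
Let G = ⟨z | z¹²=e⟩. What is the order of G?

G is generated by a single element, so G is cyclic. The relator gives z¹² = e and no smaller power is forced to be e, so the 12 powers {e, z, z², z³, z⁴, z⁵, z⁶, z⁷, z⁸, z⁹, z¹¹, z¹⁰} are distinct. Hence |G| = 12.

Answer: 12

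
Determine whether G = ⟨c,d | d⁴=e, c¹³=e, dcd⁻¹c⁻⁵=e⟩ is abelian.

c·d = cd but d·c = c⁵d, so c·d ≠ d·c and G is not abelian.

Answer: No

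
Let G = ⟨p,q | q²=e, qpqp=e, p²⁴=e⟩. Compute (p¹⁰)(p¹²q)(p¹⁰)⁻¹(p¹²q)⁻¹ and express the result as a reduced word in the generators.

[(p¹⁰), (p¹²q)] = (p¹⁰)·(p¹²q)·(p¹⁰)⁻¹·(p¹²q)⁻¹.
  (p¹⁰) · (p¹²q) = p²²q
  (p²²q) · (p¹⁴) = p⁸q
  (p⁸q) · (p¹²q) = p²⁰

Answer: p²⁰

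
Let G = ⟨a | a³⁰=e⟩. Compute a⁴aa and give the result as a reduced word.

Multiply left to right, reducing at each step:
  (a⁴) · a = a⁵
  (a⁵) · a = a⁶

Answer: a⁶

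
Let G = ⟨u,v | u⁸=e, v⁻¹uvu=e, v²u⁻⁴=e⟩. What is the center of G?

An element z ∈ Z(G) iff z commutes with every generator.
For example u⁴ is central: (u⁴)·u = u⁵ = u·(u⁴); (u⁴)·v = v⁻¹ = v·(u⁴).
Whereas u ∉ Z(G) since u·v = uv ≠ u³v⁻¹ = v·u.
Checking each of the 16 elements this way gives Z(G) = {e, u⁴}, of order 2.

Answer: {e, u⁴}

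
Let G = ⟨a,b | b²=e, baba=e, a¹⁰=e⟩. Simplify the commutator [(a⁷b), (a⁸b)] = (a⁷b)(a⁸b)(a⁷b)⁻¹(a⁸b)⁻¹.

[(a⁷b), (a⁸b)] = (a⁷b)·(a⁸b)·(a⁷b)⁻¹·(a⁸b)⁻¹.
  (a⁷b) · (a⁸b) = a⁹
  (a⁹) · (a⁷b) = a⁶b
  (a⁶b) · (a⁸b) = a⁸

Answer: a⁸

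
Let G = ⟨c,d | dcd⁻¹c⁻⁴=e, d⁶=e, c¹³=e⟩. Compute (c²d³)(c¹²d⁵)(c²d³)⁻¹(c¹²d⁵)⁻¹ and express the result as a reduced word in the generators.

[(c²d³), (c¹²d⁵)] = (c²d³)·(c¹²d⁵)·(c²d³)⁻¹·(c¹²d⁵)⁻¹.
  (c²d³) · (c¹²d⁵) = c³d²
  (c³d²) · (c²d³) = c⁹d⁵
  (c⁹d⁵) · (c⁴d) = c¹⁰

Answer: c¹⁰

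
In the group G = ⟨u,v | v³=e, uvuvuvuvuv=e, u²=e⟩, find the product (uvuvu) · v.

Compute (uvuvu) · v by multiplying left to right and reducing via the relations at each step:
  (uvuvu) · v = v²uv²u

Answer: v²uv²u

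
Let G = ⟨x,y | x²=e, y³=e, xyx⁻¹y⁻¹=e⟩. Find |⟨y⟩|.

|⟨y⟩| equals the order of y. Compute successive powers until reaching e:
  y¹ = y, y² = y², y³ = e.
The smallest positive k with yᵏ = e is 3, so |⟨y⟩| = 3.

Answer: 3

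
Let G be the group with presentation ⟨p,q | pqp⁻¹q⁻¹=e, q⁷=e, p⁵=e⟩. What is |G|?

Enumerate words in the generators, reducing via the relations: the distinct elements are
  {e, p, q, pq, p², p³, p⁴, q², q³, q⁴, q⁵, q⁶, pq², pq³, pq⁴, pq⁵, pq⁶, p²q, p³q, p⁴q, p²q², p²q³, p²q⁴, p²q⁵, p²q⁶, p³q², p³q³, p³q⁴, p³q⁵, p³q⁶, p⁴q², p⁴q³, p⁴q⁴, p⁴q⁵, p⁴q⁶}.
No further products give new elements, so |G| = 35.

Answer: 35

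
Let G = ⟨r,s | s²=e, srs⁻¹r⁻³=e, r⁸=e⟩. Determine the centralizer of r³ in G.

⟨r³⟩ ⊆ C_G(r³) since powers of r³ commute with r³; so |C_G(r³)| ≥ |⟨r³⟩| = 8.
By orbit–stabilizer, |C_G(r³)| = |G| / |conj. class of r³| = 16 / 2 = 8.
The 8 elements commuting with r³ are {e, r, r², r³, r⁴, r⁵, r⁶, r⁷}.

Answer: {e, r, r², r³, r⁴, r⁵, r⁶, r⁷}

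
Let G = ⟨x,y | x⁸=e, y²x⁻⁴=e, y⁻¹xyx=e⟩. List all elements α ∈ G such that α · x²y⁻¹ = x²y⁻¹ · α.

⟨x²y⁻¹⟩ ⊆ C_G(x²y⁻¹) since powers of x²y⁻¹ commute with x²y⁻¹; so |C_G(x²y⁻¹)| ≥ |⟨x²y⁻¹⟩| = 4.
By orbit–stabilizer, |C_G(x²y⁻¹)| = |G| / |conj. class of x²y⁻¹| = 16 / 4 = 4.
The 4 elements commuting with x²y⁻¹ are {e, x⁴, x²y, x²y⁻¹}.

Answer: {e, x⁴, x²y, x²y⁻¹}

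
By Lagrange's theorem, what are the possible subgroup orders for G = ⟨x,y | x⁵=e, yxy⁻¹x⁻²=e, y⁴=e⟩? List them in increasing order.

|G| = 20 = 2² · 5. By Lagrange's theorem the order of any subgroup divides 20; the divisors of 20 are 1, 2, 4, 5, 10, 20.

Answer: 1, 2, 4, 5, 10, 20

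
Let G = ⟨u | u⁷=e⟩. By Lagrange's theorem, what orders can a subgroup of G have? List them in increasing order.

|G| = 7 = 7. By Lagrange's theorem the order of any subgroup divides 7; the divisors of 7 are 1, 7.

Answer: 1, 7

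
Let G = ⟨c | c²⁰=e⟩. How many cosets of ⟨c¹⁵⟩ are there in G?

First find ord(c¹⁵) by computing successive powers:
  (c¹⁵)¹ = c¹⁵, (c¹⁵)² = c¹⁰, (c¹⁵)³ = c⁵, (c¹⁵)⁴ = e.
So |⟨c¹⁵⟩| = ord(c¹⁵) = 4. With |G| = 20, by Lagrange [G : ⟨c¹⁵⟩] = 20/4 = 5.

Answer: 5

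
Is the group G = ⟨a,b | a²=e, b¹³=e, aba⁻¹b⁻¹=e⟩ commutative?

Each pair of generators commutes: a·b = ab = b·a. Since the generators pairwise commute, every element of G commutes with every other, so G is abelian.

Answer: Yes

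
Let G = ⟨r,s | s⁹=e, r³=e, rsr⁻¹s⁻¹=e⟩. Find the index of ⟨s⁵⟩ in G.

First find ord(s⁵) by computing successive powers:
  (s⁵)¹ = s⁵, (s⁵)² = s, (s⁵)³ = s⁶, (s⁵)⁴ = s², (s⁵)⁵ = s⁷, (s⁵)⁶ = s³, (s⁵)⁷ = s⁸, (s⁵)⁸ = s⁴, (s⁵)⁹ = e.
So |⟨s⁵⟩| = ord(s⁵) = 9. With |G| = 27, by Lagrange [G : ⟨s⁵⟩] = 27/9 = 3.

Answer: 3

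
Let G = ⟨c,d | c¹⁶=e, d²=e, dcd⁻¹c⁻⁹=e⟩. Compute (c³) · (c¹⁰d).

Compute (c³) · (c¹⁰d) by multiplying left to right and reducing via the relations at each step:
  (c³) · c¹⁰ = c¹³
  (c¹³) · d = c¹³d

Answer: c¹³d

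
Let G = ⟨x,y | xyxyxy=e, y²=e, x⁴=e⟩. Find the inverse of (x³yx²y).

The order of (x³yx²y) is 2 (smallest k with (x³yx²y)ᵏ = e), so (x³yx²y)⁻¹ = (x³yx²y)¹ = x³yx²y.
Check: (x³yx²y) · (x³yx²y) → (x³yx²y) · x³ = yx²y;   (yx²y) · y = yx²;   (yx²) · x² = y;   y · y = e, giving e as required.

Answer: x³yx²y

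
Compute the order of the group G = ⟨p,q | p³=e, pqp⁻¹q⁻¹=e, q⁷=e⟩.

Enumerate words in the generators, reducing via the relations: the distinct elements are
  {e, p, q, pq, p², q², q³, q⁴, q⁵, q⁶, pq², pq³, pq⁴, pq⁵, pq⁶, p²q, p²q², p²q³, p²q⁴, p²q⁵, p²q⁶}.
No further products give new elements, so |G| = 21.

Answer: 21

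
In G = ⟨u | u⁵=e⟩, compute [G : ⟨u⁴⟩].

First find ord(u⁴) by computing successive powers:
  (u⁴)¹ = u⁴, (u⁴)² = u³, (u⁴)³ = u², (u⁴)⁴ = u, (u⁴)⁵ = e.
So |⟨u⁴⟩| = ord(u⁴) = 5. With |G| = 5, by Lagrange [G : ⟨u⁴⟩] = 5/5 = 1.

Answer: 1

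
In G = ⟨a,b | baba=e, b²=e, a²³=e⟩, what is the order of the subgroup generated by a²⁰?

|⟨a²⁰⟩| equals the order of a²⁰. Compute successive powers until reaching e:
  (a²⁰)¹ = a²⁰, (a²⁰)² = a¹⁷, (a²⁰)³ = a¹⁴, (a²⁰)⁴ = a¹¹, (a²⁰)⁵ = a⁸, (a²⁰)⁶ = a⁵, (a²⁰)⁷ = a², (a²⁰)⁸ = a²², (a²⁰)⁹ = a¹⁹, (a²⁰)¹⁰ = a¹⁶, (a²⁰)¹¹ = a¹³, (a²⁰)¹² = a¹⁰, (a²⁰)¹³ = a⁷, (a²⁰)¹⁴ = a⁴, (a²⁰)¹⁵ = a, (a²⁰)¹⁶ = a²¹, (a²⁰)¹⁷ = a¹⁸, (a²⁰)¹⁸ = a¹⁵, (a²⁰)¹⁹ = a¹², (a²⁰)²⁰ = a⁹, (a²⁰)²¹ = a⁶, (a²⁰)²² = a³, (a²⁰)²³ = e.
The smallest positive k with (a²⁰)ᵏ = e is 23, so |⟨a²⁰⟩| = 23.

Answer: 23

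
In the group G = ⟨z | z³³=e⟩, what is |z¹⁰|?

Compute successive powers until reaching e:
  (z¹⁰)¹ = z¹⁰, (z¹⁰)² = z²⁰, (z¹⁰)³ = z³⁰, (z¹⁰)⁴ = z⁷, (z¹⁰)⁵ = z¹⁷, (z¹⁰)⁶ = z²⁷, (z¹⁰)⁷ = z⁴, (z¹⁰)⁸ = z¹⁴, (z¹⁰)⁹ = z²⁴, (z¹⁰)¹⁰ = z, (z¹⁰)¹¹ = z¹¹, (z¹⁰)¹² = z²¹, (z¹⁰)¹³ = z³¹, (z¹⁰)¹⁴ = z⁸, (z¹⁰)¹⁵ = z¹⁸, (z¹⁰)¹⁶ = z²⁸, (z¹⁰)¹⁷ = z⁵, (z¹⁰)¹⁸ = z¹⁵, (z¹⁰)¹⁹ = z²⁵, (z¹⁰)²⁰ = z², (z¹⁰)²¹ = z¹², (z¹⁰)²² = z²², (z¹⁰)²³ = z³², (z¹⁰)²⁴ = z⁹, (z¹⁰)²⁵ = z¹⁹, (z¹⁰)²⁶ = z²⁹, (z¹⁰)²⁷ = z⁶, (z¹⁰)²⁸ = z¹⁶, (z¹⁰)²⁹ = z²⁶, (z¹⁰)³⁰ = z³, (z¹⁰)³¹ = z¹³, (z¹⁰)³² = z²³, (z¹⁰)³³ = e.
The smallest positive k with (z¹⁰)ᵏ = e is 33.

Answer: 33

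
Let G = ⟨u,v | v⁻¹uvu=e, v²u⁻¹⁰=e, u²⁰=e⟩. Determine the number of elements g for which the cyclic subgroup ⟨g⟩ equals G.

⟨g⟩ = G would require ord(g) = |G| = 40, but the maximum element order in G is 20 < 40. So G is not cyclic and no single element generates it: the count is 0.

Answer: 0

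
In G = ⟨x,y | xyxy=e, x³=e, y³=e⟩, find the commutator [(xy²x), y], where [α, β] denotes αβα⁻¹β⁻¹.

[(xy²x), y] = (xy²x)·y·(xy²x)⁻¹·y⁻¹.
  (xy²x) · y = y²x
  (y²x) · (xy²x) = x²
  (x²) · (y²) = x²y²

Answer: x²y²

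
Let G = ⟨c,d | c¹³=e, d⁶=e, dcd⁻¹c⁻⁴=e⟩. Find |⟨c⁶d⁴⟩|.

|⟨c⁶d⁴⟩| equals the order of c⁶d⁴. Compute successive powers until reaching e:
  (c⁶d⁴)¹ = c⁶d⁴, (c⁶d⁴)² = c⁸d², (c⁶d⁴)³ = e.
The smallest positive k with (c⁶d⁴)ᵏ = e is 3, so |⟨c⁶d⁴⟩| = 3.

Answer: 3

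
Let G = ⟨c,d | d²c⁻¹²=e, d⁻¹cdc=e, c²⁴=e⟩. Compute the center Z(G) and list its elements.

An element z ∈ Z(G) iff z commutes with every generator.
For example c¹² is central: (c¹²)·c = c¹³ = c·(c¹²); (c¹²)·d = d⁻¹ = d·(c¹²).
Whereas c ∉ Z(G) since c·d = cd ≠ c¹¹d⁻¹ = d·c.
Checking each of the 48 elements this way gives Z(G) = {e, c¹²}, of order 2.

Answer: {e, c¹²}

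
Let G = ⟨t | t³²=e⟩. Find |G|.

G is generated by a single element, so G is cyclic. The relator gives t³² = e and no smaller power is forced to be e, so the 32 powers {e, t, t², t³, t⁴, t⁵, t⁶, t⁷, t⁸, t⁹, t²², t²³, t²¹, t²⁰, t²⁴, t²⁵, t²⁶, t²⁷, t²⁸, t²⁹, t³¹, t³⁰, t¹², t¹³, t¹¹, t¹⁰, t¹⁴, t¹⁵, t¹⁶, t¹⁷, t¹⁸, t¹⁹} are distinct. Hence |G| = 32.

Answer: 32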